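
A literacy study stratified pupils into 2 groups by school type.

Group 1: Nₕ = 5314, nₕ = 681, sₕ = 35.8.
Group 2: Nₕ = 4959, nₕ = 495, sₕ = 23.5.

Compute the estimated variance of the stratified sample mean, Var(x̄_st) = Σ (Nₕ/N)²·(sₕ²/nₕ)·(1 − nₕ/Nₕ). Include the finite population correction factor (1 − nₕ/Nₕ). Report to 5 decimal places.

N = 10273. Term for each stratum: Wₕ²sₕ²/nₕ·(1−nₕ/Nₕ).
Var(x̄_st) = 0.43904417 + 0.23402068 = 0.67306485 → 0.67306.

0.67306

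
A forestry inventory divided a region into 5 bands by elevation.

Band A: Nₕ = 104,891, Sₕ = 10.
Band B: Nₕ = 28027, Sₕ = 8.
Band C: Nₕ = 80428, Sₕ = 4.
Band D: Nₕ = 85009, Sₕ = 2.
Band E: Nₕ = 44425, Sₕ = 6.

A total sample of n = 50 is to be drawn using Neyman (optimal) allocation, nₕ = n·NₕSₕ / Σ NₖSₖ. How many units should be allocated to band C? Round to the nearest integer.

A: NₕSₕ = 104891·10 = 1048910
B: NₕSₕ = 28027·8 = 224216
C: NₕSₕ = 80428·4 = 321712
D: NₕSₕ = 85009·2 = 170018
E: NₕSₕ = 44425·6 = 266550
Σ NₕSₕ = 2031406.
n_C = 50·321712/2031406 = 7.918... → 8.

8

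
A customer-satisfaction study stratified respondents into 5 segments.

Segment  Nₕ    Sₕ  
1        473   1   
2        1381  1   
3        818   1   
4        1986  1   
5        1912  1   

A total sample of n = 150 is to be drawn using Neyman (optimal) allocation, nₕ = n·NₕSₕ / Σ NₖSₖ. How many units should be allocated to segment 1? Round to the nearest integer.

11

Σ NₕSₕ = 473·1 + 1381·1 + 818·1 + 1986·1 + 1912·1 = 6570.
Share for 1: 473/6570 = 0.07199.
n_1 = 150 × 0.07199 = 10.799... → 11.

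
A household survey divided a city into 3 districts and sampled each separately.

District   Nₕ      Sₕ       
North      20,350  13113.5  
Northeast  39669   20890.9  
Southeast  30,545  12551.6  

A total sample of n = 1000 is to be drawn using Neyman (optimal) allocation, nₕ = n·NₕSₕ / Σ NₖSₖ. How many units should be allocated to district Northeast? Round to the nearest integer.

Σ NₕSₕ = 20350·13113.5 + 39669·20890.9 + 30545·12551.6 = 1478969459.1.
Share for Northeast: 828721112.1/1478969459.1 = 0.56034.
n_Northeast = 1000 × 0.56034 = 560.337... → 560.

560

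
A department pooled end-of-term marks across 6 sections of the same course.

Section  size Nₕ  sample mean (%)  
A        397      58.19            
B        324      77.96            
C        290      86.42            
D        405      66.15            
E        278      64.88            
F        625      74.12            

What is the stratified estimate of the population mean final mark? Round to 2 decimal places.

70.97

N = 2319; weights Wₕ = Nₕ/N = (0.1712, 0.1397, 0.1251, 0.1746, 0.1199, 0.2695).
x̄_st = Σ Wₕ·x̄ₕ = 0.1712·58.19 + 0.1397·77.96 + 0.1251·86.42 + 0.1746·66.15 + 0.1199·64.88 + 0.2695·74.12 ≈ 70.9679...
→ 70.97.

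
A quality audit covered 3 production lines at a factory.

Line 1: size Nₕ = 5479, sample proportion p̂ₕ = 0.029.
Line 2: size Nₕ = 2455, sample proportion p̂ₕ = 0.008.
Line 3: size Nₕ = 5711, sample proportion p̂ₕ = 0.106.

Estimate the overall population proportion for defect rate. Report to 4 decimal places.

0.0574

Wₕ = Nₕ/N with N = 13645: 0.4015, 0.1799, 0.4185.
p̂_st = 0.4015·0.029 + 0.1799·0.008 + 0.4185·0.106 ≈ 0.057449... → 0.0574.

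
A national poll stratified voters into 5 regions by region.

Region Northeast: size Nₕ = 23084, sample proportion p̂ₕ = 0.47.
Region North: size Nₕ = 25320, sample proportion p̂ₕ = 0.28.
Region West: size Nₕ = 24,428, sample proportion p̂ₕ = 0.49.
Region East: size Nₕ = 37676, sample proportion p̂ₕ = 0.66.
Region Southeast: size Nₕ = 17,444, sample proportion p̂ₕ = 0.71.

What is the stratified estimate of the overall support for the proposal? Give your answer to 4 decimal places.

0.5249

Wₕ = Nₕ/N with N = 127952: 0.1804, 0.1979, 0.1909, 0.2945, 0.1363.
p̂_st = 0.1804·0.47 + 0.1979·0.28 + 0.1909·0.49 + 0.2945·0.66 + 0.1363·0.71 ≈ 0.524886... → 0.5249.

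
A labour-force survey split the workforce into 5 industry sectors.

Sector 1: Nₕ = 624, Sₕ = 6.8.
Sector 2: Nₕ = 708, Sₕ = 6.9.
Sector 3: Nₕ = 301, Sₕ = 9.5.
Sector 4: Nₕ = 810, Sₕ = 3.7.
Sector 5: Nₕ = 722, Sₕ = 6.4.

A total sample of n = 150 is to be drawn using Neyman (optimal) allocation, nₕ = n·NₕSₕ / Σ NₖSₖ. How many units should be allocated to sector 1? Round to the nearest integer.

1: NₕSₕ = 624·6.8 = 4243.2
2: NₕSₕ = 708·6.9 = 4885.2
3: NₕSₕ = 301·9.5 = 2859.5
4: NₕSₕ = 810·3.7 = 2997
5: NₕSₕ = 722·6.4 = 4620.8
Σ NₕSₕ = 19605.7.
n_1 = 150·4243.2/19605.7 = 32.464... → 32.

32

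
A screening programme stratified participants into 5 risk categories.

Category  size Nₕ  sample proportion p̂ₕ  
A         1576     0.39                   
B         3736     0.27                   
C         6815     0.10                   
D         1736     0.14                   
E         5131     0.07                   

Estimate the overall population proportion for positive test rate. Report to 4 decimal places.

Wₕ = Nₕ/N with N = 18994: 0.0830, 0.1967, 0.3588, 0.0914, 0.2701.
p̂_st = 0.0830·0.39 + 0.1967·0.27 + 0.3588·0.10 + 0.0914·0.14 + 0.2701·0.07 ≈ 0.153052... → 0.1531.

0.1531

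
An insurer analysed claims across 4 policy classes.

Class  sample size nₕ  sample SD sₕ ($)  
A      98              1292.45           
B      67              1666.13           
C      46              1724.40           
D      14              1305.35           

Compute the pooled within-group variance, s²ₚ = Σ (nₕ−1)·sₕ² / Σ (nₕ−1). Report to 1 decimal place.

2267909.0

Degrees of freedom: 97 + 66 + 45 + 13 = 221.
Σ(nₕ−1)sₕ² = 97·1670427.0025 + 66·2775989.1769 + 45·2973555.36 + 13·1703938.6225 = 501207898.2104.
s²ₚ = 501207898.2104 / 221 = 2267909.042... → 2267909.0.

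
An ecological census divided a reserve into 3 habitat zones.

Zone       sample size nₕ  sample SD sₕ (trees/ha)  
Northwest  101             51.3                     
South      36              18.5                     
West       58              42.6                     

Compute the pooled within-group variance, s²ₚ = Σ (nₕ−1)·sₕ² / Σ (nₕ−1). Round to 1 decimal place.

Northwest: (101−1)·51.3² = 100·2631.69 = 263169
South: (36−1)·18.5² = 35·342.25 = 11978.75
West: (58−1)·42.6² = 57·1814.76 = 103441.32
Numerator = 378589.07; denominator = Σ(nₕ−1) = 192.
s²ₚ = 378589.07/192 = 1971.818... → 1971.8.

1971.8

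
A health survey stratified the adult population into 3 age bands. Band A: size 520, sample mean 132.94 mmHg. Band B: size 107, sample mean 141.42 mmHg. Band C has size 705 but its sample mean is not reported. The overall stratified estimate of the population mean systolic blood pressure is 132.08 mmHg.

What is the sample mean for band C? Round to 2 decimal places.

130.03

Σ Nₕx̄ₕ = N·μ, so 705·x̄_C = 1332·132.08 − (520·132.94 + 107·141.42).
= 175930.56 − 84260.74 = 91669.82.
x̄_C = 91669.82 / 705 = 130.0281... → 130.03.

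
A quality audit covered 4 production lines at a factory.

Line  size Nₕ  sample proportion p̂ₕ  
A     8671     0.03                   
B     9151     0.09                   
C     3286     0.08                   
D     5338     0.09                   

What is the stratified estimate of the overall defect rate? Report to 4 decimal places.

0.0691

N = 8671 + 9151 + 3286 + 5338 = 26446.
Overall proportion = Σ (Nₕ/N)·p̂ₕ.
Σ Nₕp̂ₕ = 260.13 + 823.59 + 262.88 + 480.42 = 1827.02.
1827.02 / 26446 = 0.069085... → 0.0691.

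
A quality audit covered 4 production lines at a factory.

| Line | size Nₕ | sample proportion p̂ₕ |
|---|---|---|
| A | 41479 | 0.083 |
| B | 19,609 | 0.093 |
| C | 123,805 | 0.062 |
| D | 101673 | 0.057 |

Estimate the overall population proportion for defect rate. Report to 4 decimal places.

N = 41479 + 19609 + 123805 + 101673 = 286566.
Overall proportion = Σ (Nₕ/N)·p̂ₕ.
Σ Nₕp̂ₕ = 3442.757 + 1823.637 + 7675.91 + 5795.361 = 18737.665.
18737.665 / 286566 = 0.065387... → 0.0654.

0.0654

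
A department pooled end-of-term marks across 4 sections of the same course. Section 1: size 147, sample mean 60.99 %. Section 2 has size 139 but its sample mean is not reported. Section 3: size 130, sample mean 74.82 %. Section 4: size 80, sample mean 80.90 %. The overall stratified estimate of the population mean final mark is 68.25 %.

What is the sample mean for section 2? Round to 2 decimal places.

62.50

N = 147 + 139 + 130 + 80 = 496.
Overall total = μ·N = 68.25·496 = 33852.
Subtract the known strata: 147·60.99 + 130·74.82 + 80·80.90 = 25164.13.
Remaining total for section 2: 33852 − 25164.13 = 8687.87.
Divide by its size: 8687.87 / 139 = 62.5027... → 62.50.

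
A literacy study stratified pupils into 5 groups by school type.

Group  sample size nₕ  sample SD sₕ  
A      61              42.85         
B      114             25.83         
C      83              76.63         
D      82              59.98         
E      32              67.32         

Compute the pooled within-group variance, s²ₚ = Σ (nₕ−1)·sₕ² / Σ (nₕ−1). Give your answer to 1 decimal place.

Degrees of freedom: 60 + 113 + 82 + 81 + 31 = 367.
Σ(nₕ−1)sₕ² = 60·1836.1225 + 113·667.1889 + 82·5872.1569 + 81·3597.6004 + 31·4531.9824 = 1098973.6483.
s²ₚ = 1098973.6483 / 367 = 2994.479... → 2994.5.

2994.5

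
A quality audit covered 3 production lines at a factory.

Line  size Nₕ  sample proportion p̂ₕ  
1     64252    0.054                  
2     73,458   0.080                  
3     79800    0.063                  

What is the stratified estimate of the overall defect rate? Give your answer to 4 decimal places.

0.0661

Wₕ = Nₕ/N with N = 217510: 0.2954, 0.3377, 0.3669.
p̂_st = 0.2954·0.054 + 0.3377·0.080 + 0.3669·0.063 ≈ 0.066083... → 0.0661.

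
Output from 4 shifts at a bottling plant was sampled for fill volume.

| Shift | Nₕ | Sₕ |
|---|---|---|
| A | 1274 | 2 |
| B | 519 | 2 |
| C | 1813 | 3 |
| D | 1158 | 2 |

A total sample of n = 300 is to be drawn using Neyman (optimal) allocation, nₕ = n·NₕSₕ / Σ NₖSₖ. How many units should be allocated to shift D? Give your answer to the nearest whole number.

Σ NₕSₕ = 1274·2 + 519·2 + 1813·3 + 1158·2 = 11341.
Share for D: 2316/11341 = 0.20421.
n_D = 300 × 0.20421 = 61.264... → 61.

61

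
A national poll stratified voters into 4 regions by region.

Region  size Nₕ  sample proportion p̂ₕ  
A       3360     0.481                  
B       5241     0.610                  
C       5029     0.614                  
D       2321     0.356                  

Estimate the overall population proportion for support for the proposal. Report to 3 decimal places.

0.547

N = 3360 + 5241 + 5029 + 2321 = 15951.
Overall proportion = Σ (Nₕ/N)·p̂ₕ.
Σ Nₕp̂ₕ = 1616.16 + 3197.01 + 3087.806 + 826.276 = 8727.252.
8727.252 / 15951 = 0.54713... → 0.547.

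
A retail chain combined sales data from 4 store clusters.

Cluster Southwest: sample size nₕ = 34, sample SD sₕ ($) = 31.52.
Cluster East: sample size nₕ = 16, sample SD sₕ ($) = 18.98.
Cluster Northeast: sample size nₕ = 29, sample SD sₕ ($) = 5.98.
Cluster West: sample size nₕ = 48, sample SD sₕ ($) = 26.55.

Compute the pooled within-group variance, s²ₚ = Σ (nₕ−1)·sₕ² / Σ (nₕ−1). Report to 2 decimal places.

587.98

Southwest: (34−1)·31.52² = 33·993.5104 = 32785.8432
East: (16−1)·18.98² = 15·360.2404 = 5403.606
Northeast: (29−1)·5.98² = 28·35.7604 = 1001.2912
West: (48−1)·26.55² = 47·704.9025 = 33130.4175
Numerator = 72321.1579; denominator = Σ(nₕ−1) = 123.
s²ₚ = 72321.1579/123 = 587.9769... → 587.98.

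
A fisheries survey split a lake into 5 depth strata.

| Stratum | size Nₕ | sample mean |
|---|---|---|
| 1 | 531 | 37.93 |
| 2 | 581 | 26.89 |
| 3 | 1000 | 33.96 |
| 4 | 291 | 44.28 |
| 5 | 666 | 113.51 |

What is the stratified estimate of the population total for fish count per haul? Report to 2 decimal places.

1: 531·37.93 = 20140.83
2: 581·26.89 = 15623.09
3: 1000·33.96 = 33960
4: 291·44.28 = 12885.48
5: 666·113.51 = 75597.66
τ̂ = Σ Nₕx̄ₕ = 158207.06.

158207.06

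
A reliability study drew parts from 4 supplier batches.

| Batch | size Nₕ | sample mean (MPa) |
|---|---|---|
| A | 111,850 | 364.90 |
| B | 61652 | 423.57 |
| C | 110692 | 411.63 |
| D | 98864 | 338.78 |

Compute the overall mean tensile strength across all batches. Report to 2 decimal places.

381.10

x̄_st = (Σ Nₕx̄ₕ) / (Σ Nₕ) = (111850·364.90 + 61652·423.57 + 110692·411.63 + 98864·338.78) / 383058
= 145985296.52 / 383058 = 381.1049... → 381.10.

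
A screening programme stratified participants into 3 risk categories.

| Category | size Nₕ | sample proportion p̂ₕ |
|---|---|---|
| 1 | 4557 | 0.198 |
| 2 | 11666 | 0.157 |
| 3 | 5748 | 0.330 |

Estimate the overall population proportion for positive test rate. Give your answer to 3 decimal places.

0.211

N = 4557 + 11666 + 5748 = 21971.
Overall proportion = Σ (Nₕ/N)·p̂ₕ.
Σ Nₕp̂ₕ = 902.286 + 1831.562 + 1896.84 = 4630.688.
4630.688 / 21971 = 0.21076... → 0.211.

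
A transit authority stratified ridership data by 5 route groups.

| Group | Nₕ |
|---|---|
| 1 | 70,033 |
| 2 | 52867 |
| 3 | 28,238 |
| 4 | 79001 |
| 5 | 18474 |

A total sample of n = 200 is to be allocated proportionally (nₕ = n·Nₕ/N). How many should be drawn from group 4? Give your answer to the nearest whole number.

Share of group 4 = 79001/248613 = 0.31777.
Allocate 200 × 0.31777 = 63.553... → 64.

64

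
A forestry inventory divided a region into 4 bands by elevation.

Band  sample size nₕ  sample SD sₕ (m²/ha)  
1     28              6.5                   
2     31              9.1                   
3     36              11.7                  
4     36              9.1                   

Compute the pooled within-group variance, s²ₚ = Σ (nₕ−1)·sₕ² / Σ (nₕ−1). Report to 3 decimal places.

89.091

1: (28−1)·6.5² = 27·42.25 = 1140.75
2: (31−1)·9.1² = 30·82.81 = 2484.3
3: (36−1)·11.7² = 35·136.89 = 4791.15
4: (36−1)·9.1² = 35·82.81 = 2898.35
Numerator = 11314.55; denominator = Σ(nₕ−1) = 127.
s²ₚ = 11314.55/127 = 89.09094... → 89.091.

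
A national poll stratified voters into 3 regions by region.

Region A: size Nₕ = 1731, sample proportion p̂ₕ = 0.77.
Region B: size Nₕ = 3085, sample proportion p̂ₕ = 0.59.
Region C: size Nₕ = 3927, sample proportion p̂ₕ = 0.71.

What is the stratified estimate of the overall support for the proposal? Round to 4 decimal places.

0.6795

N = 1731 + 3085 + 3927 = 8743.
Overall proportion = Σ (Nₕ/N)·p̂ₕ.
Σ Nₕp̂ₕ = 1332.87 + 1820.15 + 2788.17 = 5941.19.
5941.19 / 8743 = 0.679537... → 0.6795.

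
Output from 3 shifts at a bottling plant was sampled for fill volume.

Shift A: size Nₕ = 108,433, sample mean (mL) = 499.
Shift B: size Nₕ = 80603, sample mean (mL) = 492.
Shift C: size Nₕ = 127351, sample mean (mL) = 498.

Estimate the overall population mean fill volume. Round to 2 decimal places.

496.81

N = 316387; weights Wₕ = Nₕ/N = (0.3427, 0.2548, 0.4025).
x̄_st = Σ Wₕ·x̄ₕ = 0.3427·499 + 0.2548·492 + 0.4025·498 ≈ 496.8142...
→ 496.81.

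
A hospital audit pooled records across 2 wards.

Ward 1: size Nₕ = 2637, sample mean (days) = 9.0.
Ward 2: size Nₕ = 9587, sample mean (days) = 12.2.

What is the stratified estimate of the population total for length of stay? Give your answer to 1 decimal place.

140694.4

1: 2637·9.0 = 23733
2: 9587·12.2 = 116961.4
τ̂ = Σ Nₕx̄ₕ = 140694.4.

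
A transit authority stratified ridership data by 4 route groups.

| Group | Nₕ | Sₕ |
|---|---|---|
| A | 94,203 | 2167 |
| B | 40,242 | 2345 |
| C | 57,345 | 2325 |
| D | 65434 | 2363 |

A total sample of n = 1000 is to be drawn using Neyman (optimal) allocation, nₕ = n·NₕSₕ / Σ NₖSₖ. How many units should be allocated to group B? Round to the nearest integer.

Σ NₕSₕ = 94203·2167 + 40242·2345 + 57345·2325 + 65434·2363 = 586453058.
Share for B: 94367490/586453058 = 0.16091.
n_B = 1000 × 0.16091 = 160.912... → 161.

161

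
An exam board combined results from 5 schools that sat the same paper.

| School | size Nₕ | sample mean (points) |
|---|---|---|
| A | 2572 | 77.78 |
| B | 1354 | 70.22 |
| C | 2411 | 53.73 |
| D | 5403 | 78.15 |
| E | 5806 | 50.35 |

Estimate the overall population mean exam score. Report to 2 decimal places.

x̄_st = (Σ Nₕx̄ₕ) / (Σ Nₕ) = (2572·77.78 + 1354·70.22 + 2411·53.73 + 5403·78.15 + 5806·50.35) / 17546
= 1139247.62 / 17546 = 64.9292... → 64.93.

64.93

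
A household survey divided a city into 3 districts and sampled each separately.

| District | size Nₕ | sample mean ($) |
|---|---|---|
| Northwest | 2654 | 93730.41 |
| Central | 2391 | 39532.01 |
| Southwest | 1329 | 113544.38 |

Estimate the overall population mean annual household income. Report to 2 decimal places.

x̄_st = (Σ Nₕx̄ₕ) / (Σ Nₕ) = (2654·93730.41 + 2391·39532.01 + 1329·113544.38) / 6374
= 494182025.07 / 6374 = 77530.9107... → 77530.91.

77530.91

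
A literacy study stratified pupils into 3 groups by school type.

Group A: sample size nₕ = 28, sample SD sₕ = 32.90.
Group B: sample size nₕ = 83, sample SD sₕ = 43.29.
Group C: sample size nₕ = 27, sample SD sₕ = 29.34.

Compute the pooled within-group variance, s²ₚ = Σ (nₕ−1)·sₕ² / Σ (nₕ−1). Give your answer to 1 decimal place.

1520.6

A: (28−1)·32.90² = 27·1082.41 = 29225.07
B: (83−1)·43.29² = 82·1874.0241 = 153669.9762
C: (27−1)·29.34² = 26·860.8356 = 22381.7256
Numerator = 205276.7718; denominator = Σ(nₕ−1) = 135.
s²ₚ = 205276.7718/135 = 1520.569... → 1520.6.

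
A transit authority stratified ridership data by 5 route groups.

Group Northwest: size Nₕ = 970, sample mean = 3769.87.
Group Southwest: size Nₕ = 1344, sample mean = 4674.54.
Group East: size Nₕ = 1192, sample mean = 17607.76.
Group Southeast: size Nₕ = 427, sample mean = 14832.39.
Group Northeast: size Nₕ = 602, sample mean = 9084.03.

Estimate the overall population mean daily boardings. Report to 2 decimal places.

9422.23

N = 970 + 1344 + 1192 + 427 + 602 = 4535.
Weight each subgroup mean by Nₕ/N and sum.
Σ Nₕx̄ₕ = 970·3769.87 + 1344·4674.54 + 1192·17607.76 + 427·14832.39 + 602·9084.03 = 3656773.9 + 6282581.76 + 20988449.92 + 6333430.53 + 5468586.06 = 42729822.17.
Divide by N: 42729822.17 / 4535 = 9422.2320... → 9422.23.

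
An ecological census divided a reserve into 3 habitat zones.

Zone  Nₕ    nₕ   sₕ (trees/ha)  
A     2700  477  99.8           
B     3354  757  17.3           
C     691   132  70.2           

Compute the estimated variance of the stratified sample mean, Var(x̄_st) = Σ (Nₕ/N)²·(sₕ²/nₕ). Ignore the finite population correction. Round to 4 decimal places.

3.8354

N = 6745; Wₕ = Nₕ/N.
zone A: (2700/6745)²·99.8²/477 = 3.3458489
zone B: (3354/6745)²·17.3²/757 = 0.0977594
zone C: (691/6745)²·70.2²/132 = 0.3918253
Sum = 3.8354336 → 3.8354.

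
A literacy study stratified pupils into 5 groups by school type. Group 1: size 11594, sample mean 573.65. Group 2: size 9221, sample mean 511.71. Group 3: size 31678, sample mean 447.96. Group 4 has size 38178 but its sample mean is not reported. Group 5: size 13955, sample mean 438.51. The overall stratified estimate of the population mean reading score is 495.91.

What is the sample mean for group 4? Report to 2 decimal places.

529.25

N = 11594 + 9221 + 31678 + 38178 + 13955 = 104626.
Overall total = μ·N = 495.91·104626 = 51885079.66.
Subtract the known strata: 11594·573.65 + 9221·511.71 + 31678·447.96 + 13955·438.51 = 31679259.94.
Remaining total for group 4: 51885079.66 − 31679259.94 = 20205819.72.
Divide by its size: 20205819.72 / 38178 = 529.2530... → 529.25.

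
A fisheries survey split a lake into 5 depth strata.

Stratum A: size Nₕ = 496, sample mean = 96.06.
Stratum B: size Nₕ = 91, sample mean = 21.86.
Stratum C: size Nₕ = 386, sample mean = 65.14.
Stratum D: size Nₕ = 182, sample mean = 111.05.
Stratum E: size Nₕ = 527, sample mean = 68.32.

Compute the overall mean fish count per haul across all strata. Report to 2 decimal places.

x̄_st = (Σ Nₕx̄ₕ) / (Σ Nₕ) = (496·96.06 + 91·21.86 + 386·65.14 + 182·111.05 + 527·68.32) / 1682
= 130994.8 / 1682 = 77.8804... → 77.88.

77.88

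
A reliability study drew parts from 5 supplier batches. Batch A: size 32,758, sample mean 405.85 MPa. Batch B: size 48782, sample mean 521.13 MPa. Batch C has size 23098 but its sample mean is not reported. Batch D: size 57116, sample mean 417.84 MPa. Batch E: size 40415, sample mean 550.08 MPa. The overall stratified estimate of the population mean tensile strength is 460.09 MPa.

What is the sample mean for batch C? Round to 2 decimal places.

N = 32758 + 48782 + 23098 + 57116 + 40415 = 202169.
Overall total = μ·N = 460.09·202169 = 93015935.21.
Subtract the known strata: 32758·405.85 + 48782·521.13 + 57116·417.84 + 40415·550.08 = 84813430.6.
Remaining total for batch C: 93015935.21 − 84813430.6 = 8202504.61.
Divide by its size: 8202504.61 / 23098 = 355.1175... → 355.12.

355.12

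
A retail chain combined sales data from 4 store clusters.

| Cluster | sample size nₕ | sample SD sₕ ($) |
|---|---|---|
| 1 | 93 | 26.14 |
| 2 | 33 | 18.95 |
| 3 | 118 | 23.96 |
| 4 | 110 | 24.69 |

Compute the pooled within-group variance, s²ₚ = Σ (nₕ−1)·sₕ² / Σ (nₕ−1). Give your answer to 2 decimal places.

594.20

Degrees of freedom: 92 + 32 + 117 + 109 = 350.
Σ(nₕ−1)sₕ² = 92·683.2996 + 32·359.1025 + 117·574.0816 + 109·609.5961 = 207968.3653.
s²ₚ = 207968.3653 / 350 = 594.1953... → 594.20.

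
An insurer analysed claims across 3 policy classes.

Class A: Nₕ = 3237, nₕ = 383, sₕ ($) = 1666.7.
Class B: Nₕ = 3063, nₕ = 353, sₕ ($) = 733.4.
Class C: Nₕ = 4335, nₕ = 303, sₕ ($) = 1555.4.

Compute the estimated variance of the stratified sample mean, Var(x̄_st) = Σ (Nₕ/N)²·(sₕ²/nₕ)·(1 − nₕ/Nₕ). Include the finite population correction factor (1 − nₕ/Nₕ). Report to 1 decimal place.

1938.1

N = 10635. Term for each stratum: Wₕ²sₕ²/nₕ·(1−nₕ/Nₕ).
Var(x̄_st) = 592.4310 + 111.8274 + 1233.8893 = 1938.1477 → 1938.1.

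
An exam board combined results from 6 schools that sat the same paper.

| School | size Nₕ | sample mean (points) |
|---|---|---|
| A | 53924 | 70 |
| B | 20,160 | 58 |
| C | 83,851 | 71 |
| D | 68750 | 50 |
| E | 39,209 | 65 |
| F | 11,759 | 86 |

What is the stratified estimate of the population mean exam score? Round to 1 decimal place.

64.5

N = 53924 + 20160 + 83851 + 68750 + 39209 + 11759 = 277653.
Weight each subgroup mean by Nₕ/N and sum.
Σ Nₕx̄ₕ = 53924·70 + 20160·58 + 83851·71 + 68750·50 + 39209·65 + 11759·86 = 3774680 + 1169280 + 5953421 + 3437500 + 2548585 + 1011274 = 17894740.
Divide by N: 17894740 / 277653 = 64.450... → 64.5.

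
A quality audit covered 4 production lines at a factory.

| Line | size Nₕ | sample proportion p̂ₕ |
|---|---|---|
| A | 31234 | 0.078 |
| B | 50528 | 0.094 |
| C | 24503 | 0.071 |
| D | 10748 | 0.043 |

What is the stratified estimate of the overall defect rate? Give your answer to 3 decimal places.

N = 31234 + 50528 + 24503 + 10748 = 117013.
Overall proportion = Σ (Nₕ/N)·p̂ₕ.
Σ Nₕp̂ₕ = 2436.252 + 4749.632 + 1739.713 + 462.164 = 9387.761.
9387.761 / 117013 = 0.08023... → 0.080.

0.080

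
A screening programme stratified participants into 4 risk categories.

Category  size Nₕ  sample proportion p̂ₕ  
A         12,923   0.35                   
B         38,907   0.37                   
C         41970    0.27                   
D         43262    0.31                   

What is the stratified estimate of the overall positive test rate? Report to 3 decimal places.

0.319

N = 12923 + 38907 + 41970 + 43262 = 137062.
Overall proportion = Σ (Nₕ/N)·p̂ₕ.
Σ Nₕp̂ₕ = 4523.05 + 14395.59 + 11331.9 + 13411.22 = 43661.76.
43661.76 / 137062 = 0.31855... → 0.319.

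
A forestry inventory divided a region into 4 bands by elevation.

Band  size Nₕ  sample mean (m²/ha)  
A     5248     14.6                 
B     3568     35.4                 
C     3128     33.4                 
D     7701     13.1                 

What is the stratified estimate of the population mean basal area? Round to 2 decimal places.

20.78

x̄_st = (Σ Nₕx̄ₕ) / (Σ Nₕ) = (5248·14.6 + 3568·35.4 + 3128·33.4 + 7701·13.1) / 19645
= 408286.3 / 19645 = 20.7832... → 20.78.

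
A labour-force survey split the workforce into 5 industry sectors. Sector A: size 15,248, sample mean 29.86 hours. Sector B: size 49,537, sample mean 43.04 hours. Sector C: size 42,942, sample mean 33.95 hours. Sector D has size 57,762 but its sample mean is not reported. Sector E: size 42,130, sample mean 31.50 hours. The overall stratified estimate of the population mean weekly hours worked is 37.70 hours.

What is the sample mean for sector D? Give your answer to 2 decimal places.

42.50

Σ Nₕx̄ₕ = N·μ, so 57762·x̄_D = 207619·37.70 − (15248·29.86 + 49537·43.04 + 42942·33.95 + 42130·31.50).
= 7827236.3 − 5372353.66 = 2454882.64.
x̄_D = 2454882.64 / 57762 = 42.5000... → 42.50.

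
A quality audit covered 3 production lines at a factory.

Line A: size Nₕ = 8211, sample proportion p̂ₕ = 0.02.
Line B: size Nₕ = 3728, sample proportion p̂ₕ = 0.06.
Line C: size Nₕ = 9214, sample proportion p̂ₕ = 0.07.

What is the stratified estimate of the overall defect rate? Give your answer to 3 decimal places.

0.049

Wₕ = Nₕ/N with N = 21153: 0.3882, 0.1762, 0.4356.
p̂_st = 0.3882·0.02 + 0.1762·0.06 + 0.4356·0.07 ≈ 0.04883... → 0.049.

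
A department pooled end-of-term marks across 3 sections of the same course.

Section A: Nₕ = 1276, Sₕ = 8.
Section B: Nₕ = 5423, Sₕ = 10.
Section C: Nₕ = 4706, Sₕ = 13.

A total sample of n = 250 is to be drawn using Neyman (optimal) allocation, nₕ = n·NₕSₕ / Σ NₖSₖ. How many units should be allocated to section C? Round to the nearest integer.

122

A: NₕSₕ = 1276·8 = 10208
B: NₕSₕ = 5423·10 = 54230
C: NₕSₕ = 4706·13 = 61178
Σ NₕSₕ = 125616.
n_C = 250·61178/125616 = 121.756... → 122.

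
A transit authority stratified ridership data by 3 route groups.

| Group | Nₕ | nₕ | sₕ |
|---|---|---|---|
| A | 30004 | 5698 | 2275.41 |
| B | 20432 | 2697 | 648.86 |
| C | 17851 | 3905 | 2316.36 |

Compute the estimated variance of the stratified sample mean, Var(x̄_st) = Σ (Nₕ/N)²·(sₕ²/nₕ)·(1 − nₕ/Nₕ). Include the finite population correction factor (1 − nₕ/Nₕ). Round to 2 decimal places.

227.59

N = 68287; Wₕ = Nₕ/N.
group A: (30004/68287)²·2275.41²/5698·(1 − 5698/30004) = 142.10634
group B: (20432/68287)²·648.86²/2697·(1 − 2697/20432) = 12.13073
group C: (17851/68287)²·2316.36²/3905·(1 − 3905/17851) = 73.35458
Sum = 227.59165 → 227.59.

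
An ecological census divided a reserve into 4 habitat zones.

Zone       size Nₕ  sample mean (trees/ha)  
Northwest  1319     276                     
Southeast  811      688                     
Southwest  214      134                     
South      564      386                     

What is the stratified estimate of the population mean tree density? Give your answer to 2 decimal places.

N = 2908; weights Wₕ = Nₕ/N = (0.4536, 0.2789, 0.0736, 0.1939).
x̄_st = Σ Wₕ·x̄ₕ = 0.4536·276 + 0.2789·688 + 0.0736·134 + 0.1939·386 ≈ 401.7854...
→ 401.79.

401.79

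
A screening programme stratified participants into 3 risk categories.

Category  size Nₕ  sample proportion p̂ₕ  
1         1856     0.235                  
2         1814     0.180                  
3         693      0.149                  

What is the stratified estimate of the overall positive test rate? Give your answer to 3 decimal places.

N = 1856 + 1814 + 693 = 4363.
Overall proportion = Σ (Nₕ/N)·p̂ₕ.
Σ Nₕp̂ₕ = 436.16 + 326.52 + 103.257 = 865.937.
865.937 / 4363 = 0.19847... → 0.198.

0.198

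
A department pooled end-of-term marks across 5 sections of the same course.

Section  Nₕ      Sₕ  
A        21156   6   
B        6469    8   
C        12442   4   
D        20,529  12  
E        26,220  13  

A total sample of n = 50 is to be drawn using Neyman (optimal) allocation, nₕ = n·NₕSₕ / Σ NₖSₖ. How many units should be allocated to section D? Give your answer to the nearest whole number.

15

A: NₕSₕ = 21156·6 = 126936
B: NₕSₕ = 6469·8 = 51752
C: NₕSₕ = 12442·4 = 49768
D: NₕSₕ = 20529·12 = 246348
E: NₕSₕ = 26220·13 = 340860
Σ NₕSₕ = 815664.
n_D = 50·246348/815664 = 15.101... → 15.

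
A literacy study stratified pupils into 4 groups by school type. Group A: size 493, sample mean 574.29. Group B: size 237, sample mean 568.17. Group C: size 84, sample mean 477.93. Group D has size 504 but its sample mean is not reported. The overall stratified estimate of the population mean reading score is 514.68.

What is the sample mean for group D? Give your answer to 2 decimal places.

N = 493 + 237 + 84 + 504 = 1318.
Overall total = μ·N = 514.68·1318 = 678348.24.
Subtract the known strata: 493·574.29 + 237·568.17 + 84·477.93 = 457927.38.
Remaining total for group D: 678348.24 − 457927.38 = 220420.86.
Divide by its size: 220420.86 / 504 = 437.3430... → 437.34.

437.34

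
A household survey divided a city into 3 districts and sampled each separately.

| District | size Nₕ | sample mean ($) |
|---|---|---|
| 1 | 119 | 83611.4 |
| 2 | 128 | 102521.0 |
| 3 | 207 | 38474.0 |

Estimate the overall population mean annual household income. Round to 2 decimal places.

x̄_st = (Σ Nₕx̄ₕ) / (Σ Nₕ) = (119·83611.4 + 128·102521.0 + 207·38474.0) / 454
= 31036562.6 / 454 = 68362.4727... → 68362.47.

68362.47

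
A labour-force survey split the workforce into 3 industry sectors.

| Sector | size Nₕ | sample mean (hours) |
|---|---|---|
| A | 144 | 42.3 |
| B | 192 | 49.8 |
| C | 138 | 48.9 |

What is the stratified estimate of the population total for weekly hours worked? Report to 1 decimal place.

Population total = Σ Nₕ·x̄ₕ (each stratum's size times its mean).
144·42.3 + 192·49.8 + 138·48.9 = 6091.2 + 9561.6 + 6748.2 = 22401.0.

22401.0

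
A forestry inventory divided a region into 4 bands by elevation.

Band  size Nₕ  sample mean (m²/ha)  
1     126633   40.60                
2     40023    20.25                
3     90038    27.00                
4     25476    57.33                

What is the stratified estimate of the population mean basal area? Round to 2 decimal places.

34.88

x̄_st = (Σ Nₕx̄ₕ) / (Σ Nₕ) = (126633·40.60 + 40023·20.25 + 90038·27.00 + 25476·57.33) / 282170
= 9843330.63 / 282170 = 34.8844... → 34.88.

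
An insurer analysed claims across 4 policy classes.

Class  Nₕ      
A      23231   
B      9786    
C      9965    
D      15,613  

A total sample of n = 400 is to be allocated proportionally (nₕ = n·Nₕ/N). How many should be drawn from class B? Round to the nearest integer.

Share of class B = 9786/58595 = 0.16701.
Allocate 400 × 0.16701 = 66.804... → 67.

67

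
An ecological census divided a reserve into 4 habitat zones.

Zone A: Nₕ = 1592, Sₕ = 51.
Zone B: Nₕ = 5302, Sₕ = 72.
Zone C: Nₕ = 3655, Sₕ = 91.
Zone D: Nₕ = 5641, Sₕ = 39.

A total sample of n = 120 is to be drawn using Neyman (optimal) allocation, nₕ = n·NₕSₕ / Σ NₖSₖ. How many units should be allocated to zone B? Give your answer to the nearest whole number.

45

Σ NₕSₕ = 1592·51 + 5302·72 + 3655·91 + 5641·39 = 1015540.
Share for B: 381744/1015540 = 0.37590.
n_B = 120 × 0.37590 = 45.108... → 45.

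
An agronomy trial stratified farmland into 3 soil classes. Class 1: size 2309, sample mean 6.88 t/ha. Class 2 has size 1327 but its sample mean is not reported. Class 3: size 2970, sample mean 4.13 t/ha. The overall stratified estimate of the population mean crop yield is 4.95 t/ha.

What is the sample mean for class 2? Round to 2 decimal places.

N = 2309 + 1327 + 2970 = 6606.
Overall total = μ·N = 4.95·6606 = 32699.7.
Subtract the known strata: 2309·6.88 + 2970·4.13 = 28152.02.
Remaining total for class 2: 32699.7 − 28152.02 = 4547.68.
Divide by its size: 4547.68 / 1327 = 3.4270... → 3.43.

3.43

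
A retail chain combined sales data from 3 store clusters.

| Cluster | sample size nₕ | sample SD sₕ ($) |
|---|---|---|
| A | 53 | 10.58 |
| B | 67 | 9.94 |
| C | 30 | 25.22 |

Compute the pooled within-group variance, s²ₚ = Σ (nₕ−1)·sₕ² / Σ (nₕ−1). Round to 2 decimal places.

Degrees of freedom: 52 + 66 + 29 = 147.
Σ(nₕ−1)sₕ² = 52·111.9364 + 66·98.8036 + 29·636.0484 = 30787.134.
s²ₚ = 30787.134 / 147 = 209.4363... → 209.44.

209.44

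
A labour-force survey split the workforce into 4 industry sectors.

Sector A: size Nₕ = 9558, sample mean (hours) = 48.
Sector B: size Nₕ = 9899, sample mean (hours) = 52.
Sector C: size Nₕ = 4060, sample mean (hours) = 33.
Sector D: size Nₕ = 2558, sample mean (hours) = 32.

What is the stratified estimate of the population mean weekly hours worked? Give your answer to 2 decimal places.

45.61

N = 26075; weights Wₕ = Nₕ/N = (0.3666, 0.3796, 0.1557, 0.0981).
x̄_st = Σ Wₕ·x̄ₕ = 0.3666·48 + 0.3796·52 + 0.1557·33 + 0.0981·32 ≈ 45.6133...
→ 45.61.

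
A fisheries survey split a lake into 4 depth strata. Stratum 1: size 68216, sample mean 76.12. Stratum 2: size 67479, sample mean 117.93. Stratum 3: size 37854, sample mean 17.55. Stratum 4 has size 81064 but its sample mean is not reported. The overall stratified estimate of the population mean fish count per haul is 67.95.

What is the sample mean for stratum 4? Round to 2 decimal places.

43.01

N = 68216 + 67479 + 37854 + 81064 = 254613.
Overall total = μ·N = 67.95·254613 = 17300953.35.
Subtract the known strata: 68216·76.12 + 67479·117.93 + 37854·17.55 = 13814738.09.
Remaining total for stratum 4: 17300953.35 − 13814738.09 = 3486215.26.
Divide by its size: 3486215.26 / 81064 = 43.0057... → 43.01.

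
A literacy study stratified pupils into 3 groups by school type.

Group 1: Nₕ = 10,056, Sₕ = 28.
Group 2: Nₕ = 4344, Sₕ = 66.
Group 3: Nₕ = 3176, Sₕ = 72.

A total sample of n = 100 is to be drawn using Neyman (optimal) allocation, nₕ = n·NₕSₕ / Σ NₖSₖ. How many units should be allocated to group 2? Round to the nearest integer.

1: NₕSₕ = 10056·28 = 281568
2: NₕSₕ = 4344·66 = 286704
3: NₕSₕ = 3176·72 = 228672
Σ NₕSₕ = 796944.
n_2 = 100·286704/796944 = 35.975... → 36.

36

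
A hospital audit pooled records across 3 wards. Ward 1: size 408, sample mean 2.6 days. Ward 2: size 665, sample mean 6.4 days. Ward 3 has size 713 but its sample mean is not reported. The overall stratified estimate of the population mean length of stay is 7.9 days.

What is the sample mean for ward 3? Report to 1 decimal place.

N = 408 + 665 + 713 = 1786.
Overall total = μ·N = 7.9·1786 = 14109.4.
Subtract the known strata: 408·2.6 + 665·6.4 = 5316.8.
Remaining total for ward 3: 14109.4 − 5316.8 = 8792.6.
Divide by its size: 8792.6 / 713 = 12.332... → 12.3.

12.3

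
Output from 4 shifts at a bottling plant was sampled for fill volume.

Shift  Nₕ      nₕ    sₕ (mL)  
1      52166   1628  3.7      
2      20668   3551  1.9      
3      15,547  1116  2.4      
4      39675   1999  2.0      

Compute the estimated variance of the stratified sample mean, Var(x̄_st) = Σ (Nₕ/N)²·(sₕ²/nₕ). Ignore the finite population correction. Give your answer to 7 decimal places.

N = 128056; Wₕ = Nₕ/N.
shift 1: (52166/128056)²·3.7²/1628 = 0.0013954821
shift 2: (20668/128056)²·1.9²/3551 = 0.0000264822
shift 3: (15547/128056)²·2.4²/1116 = 0.0000760767
shift 4: (39675/128056)²·2.0²/1999 = 0.0001920796
Sum = 0.0016901205 → 0.0016901.

0.0016901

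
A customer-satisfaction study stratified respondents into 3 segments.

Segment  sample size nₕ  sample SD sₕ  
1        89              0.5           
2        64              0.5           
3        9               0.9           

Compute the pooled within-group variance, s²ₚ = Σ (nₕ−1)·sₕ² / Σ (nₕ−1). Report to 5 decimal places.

Degrees of freedom: 88 + 63 + 8 = 159.
Σ(nₕ−1)sₕ² = 88·0.25 + 63·0.25 + 8·0.81 = 44.23.
s²ₚ = 44.23 / 159 = 0.2781761... → 0.27818.

0.27818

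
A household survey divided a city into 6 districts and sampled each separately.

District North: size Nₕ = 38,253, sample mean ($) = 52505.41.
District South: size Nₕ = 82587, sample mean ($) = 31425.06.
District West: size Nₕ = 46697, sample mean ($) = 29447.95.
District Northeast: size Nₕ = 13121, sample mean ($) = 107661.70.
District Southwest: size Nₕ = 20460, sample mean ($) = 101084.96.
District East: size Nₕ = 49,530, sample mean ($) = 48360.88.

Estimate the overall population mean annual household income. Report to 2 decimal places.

47297.66

N = 38253 + 82587 + 46697 + 13121 + 20460 + 49530 = 250648.
The stratified mean weights each stratum mean by its population share Nₕ/N.
Σ Nₕx̄ₕ = 38253·52505.41 + 82587·31425.06 + 46697·29447.95 + 13121·107661.70 + 20460·101084.96 + 49530·48360.88 = 2008489448.73 + 2595301430.22 + 1375130921.15 + 1412629165.7 + 2068198281.6 + 2395314386.4 = 11855063633.8.
Divide by N: 11855063633.8 / 250648 = 47297.6590... → 47297.66.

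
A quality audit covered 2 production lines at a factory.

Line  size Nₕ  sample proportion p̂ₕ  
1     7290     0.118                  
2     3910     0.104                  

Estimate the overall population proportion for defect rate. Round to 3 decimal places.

0.113

Wₕ = Nₕ/N with N = 11200: 0.6509, 0.3491.
p̂_st = 0.6509·0.118 + 0.3491·0.104 ≈ 0.11311... → 0.113.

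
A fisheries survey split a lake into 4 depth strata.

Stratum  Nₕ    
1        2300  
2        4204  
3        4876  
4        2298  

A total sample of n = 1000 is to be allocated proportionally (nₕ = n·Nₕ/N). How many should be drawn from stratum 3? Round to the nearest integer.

Share of stratum 3 = 4876/13678 = 0.35648.
Allocate 1000 × 0.35648 = 356.485... → 356.

356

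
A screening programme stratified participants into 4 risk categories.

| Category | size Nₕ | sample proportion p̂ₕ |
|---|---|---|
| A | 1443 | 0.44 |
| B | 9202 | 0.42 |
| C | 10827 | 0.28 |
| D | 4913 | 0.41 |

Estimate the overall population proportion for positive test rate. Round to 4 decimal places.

0.3618

N = 1443 + 9202 + 10827 + 4913 = 26385.
Overall proportion = Σ (Nₕ/N)·p̂ₕ.
Σ Nₕp̂ₕ = 634.92 + 3864.84 + 3031.56 + 2014.33 = 9545.65.
9545.65 / 26385 = 0.361783... → 0.3618.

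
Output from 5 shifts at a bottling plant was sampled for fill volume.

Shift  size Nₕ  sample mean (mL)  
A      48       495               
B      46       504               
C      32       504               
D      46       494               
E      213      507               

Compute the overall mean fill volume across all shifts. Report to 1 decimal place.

N = 48 + 46 + 32 + 46 + 213 = 385.
Overall mean = Σ (Nₕ/N)·x̄ₕ — weight by population share, not a simple average.
Σ Nₕx̄ₕ = 48·495 + 46·504 + 32·504 + 46·494 + 213·507 = 23760 + 23184 + 16128 + 22724 + 107991 = 193787.
Divide by N: 193787 / 385 = 503.343... → 503.3.

503.3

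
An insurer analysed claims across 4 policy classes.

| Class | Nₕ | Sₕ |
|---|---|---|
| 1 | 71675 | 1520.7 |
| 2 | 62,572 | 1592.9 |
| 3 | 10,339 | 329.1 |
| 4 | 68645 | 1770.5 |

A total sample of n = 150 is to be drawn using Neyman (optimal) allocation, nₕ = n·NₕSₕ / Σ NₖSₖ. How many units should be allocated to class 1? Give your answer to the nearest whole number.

1: NₕSₕ = 71675·1520.7 = 108996172.5
2: NₕSₕ = 62572·1592.9 = 99670938.8
3: NₕSₕ = 10339·329.1 = 3402564.9
4: NₕSₕ = 68645·1770.5 = 121535972.5
Σ NₕSₕ = 333605648.7.
n_1 = 150·108996172.5/333605648.7 = 49.008... → 49.

49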